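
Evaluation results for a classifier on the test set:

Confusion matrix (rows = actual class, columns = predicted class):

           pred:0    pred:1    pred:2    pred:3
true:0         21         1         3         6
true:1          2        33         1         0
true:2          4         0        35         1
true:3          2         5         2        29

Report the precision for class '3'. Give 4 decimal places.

0.8056

One-vs-rest for '3': TP = diagonal; FP = other classes predicted '3'; FN = '3' predicted as other.
precision = TP/(TP+FP).
3: TP=29, FP=6+0+1=7 → 29/36 = 0.80556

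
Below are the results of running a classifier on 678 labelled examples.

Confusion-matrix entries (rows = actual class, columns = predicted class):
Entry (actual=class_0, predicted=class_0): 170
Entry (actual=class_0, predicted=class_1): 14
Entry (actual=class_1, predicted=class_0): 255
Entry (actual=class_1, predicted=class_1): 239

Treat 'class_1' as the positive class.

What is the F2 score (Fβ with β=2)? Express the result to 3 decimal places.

0.536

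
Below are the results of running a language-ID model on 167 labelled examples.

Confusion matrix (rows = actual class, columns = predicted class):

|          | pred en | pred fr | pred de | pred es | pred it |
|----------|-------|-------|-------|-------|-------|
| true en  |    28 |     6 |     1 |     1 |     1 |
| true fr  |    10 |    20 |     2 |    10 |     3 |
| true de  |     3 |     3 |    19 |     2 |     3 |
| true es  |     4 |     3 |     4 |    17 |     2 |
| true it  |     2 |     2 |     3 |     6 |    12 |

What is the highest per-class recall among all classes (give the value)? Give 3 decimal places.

Per-class recall (TP/(TP+FN)):
  en: TP=28, FN=6+1+1+1=9 → 28/37 = 0.7568
  fr: TP=20, FN=10+2+10+3=25 → 20/45 = 0.4444
  de: TP=19, FN=3+3+2+3=11 → 19/30 = 0.6333
  es: TP=17, FN=4+3+4+2=13 → 17/30 = 0.5667
  it: TP=12, FN=2+2+3+6=13 → 12/25 = 0.4800
Highest is class 'en' with recall = 0.757.

0.757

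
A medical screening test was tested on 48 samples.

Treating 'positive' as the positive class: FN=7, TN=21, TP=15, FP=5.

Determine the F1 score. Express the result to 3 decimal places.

0.714

Precision = TP/(TP+FP) = 15/20 = 0.7500
Recall = TP/(TP+FN) = 15/22 = 0.6818
F1 = 2·TP/(2·TP+FP+FN) = 30/42 = 0.714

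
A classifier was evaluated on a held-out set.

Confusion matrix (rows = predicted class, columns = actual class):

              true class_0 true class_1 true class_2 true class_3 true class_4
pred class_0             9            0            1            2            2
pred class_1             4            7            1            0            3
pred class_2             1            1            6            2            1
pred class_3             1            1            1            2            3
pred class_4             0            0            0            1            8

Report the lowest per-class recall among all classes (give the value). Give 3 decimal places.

0.286

Per-class recall (TP/(TP+FN)):
  class_0: TP=9, FN=4+1+1+0=6 → 9/15 = 0.6000
  class_1: TP=7, FN=0+1+1+0=2 → 7/9 = 0.7778
  class_2: TP=6, FN=1+1+1+0=3 → 6/9 = 0.6667
  class_3: TP=2, FN=2+0+2+1=5 → 2/7 = 0.2857
  class_4: TP=8, FN=2+3+1+3=9 → 8/17 = 0.4706
Lowest is class 'class_3' with recall = 0.286.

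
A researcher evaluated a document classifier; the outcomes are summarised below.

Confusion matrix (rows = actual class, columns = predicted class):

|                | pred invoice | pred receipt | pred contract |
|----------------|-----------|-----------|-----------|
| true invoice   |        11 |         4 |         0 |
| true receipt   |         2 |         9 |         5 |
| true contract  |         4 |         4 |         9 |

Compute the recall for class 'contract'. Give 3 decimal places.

0.529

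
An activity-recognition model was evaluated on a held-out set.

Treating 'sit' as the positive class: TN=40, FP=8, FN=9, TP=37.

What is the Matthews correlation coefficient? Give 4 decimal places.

0.6381

MCC = (TP·TN − FP·FN) / √((TP+FP)(TP+FN)(TN+FP)(TN+FN))
Numerator = 37·40 − 8·9 = 1408
Denominator = √(45·46·48·49) = √4868640 = 2206.4995
MCC = 1408 / 2206.4995 = 0.6381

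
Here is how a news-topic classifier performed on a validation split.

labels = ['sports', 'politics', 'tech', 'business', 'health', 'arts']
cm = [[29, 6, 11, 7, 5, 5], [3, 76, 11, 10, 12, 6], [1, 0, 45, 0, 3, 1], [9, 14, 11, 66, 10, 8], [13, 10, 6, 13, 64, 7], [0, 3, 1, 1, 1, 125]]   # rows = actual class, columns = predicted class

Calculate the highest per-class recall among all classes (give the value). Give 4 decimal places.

0.9542

Per-class recall (TP/(TP+FN)):
  sports: TP=29, FN=6+11+7+5+5=34 → 29/63 = 0.46032
  politics: TP=76, FN=3+11+10+12+6=42 → 76/118 = 0.64407
  tech: TP=45, FN=1+0+0+3+1=5 → 45/50 = 0.90000
  business: TP=66, FN=9+14+11+10+8=52 → 66/118 = 0.55932
  health: TP=64, FN=13+10+6+13+7=49 → 64/113 = 0.56637
  arts: TP=125, FN=0+3+1+1+1=6 → 125/131 = 0.95420
Highest is class 'arts' with recall = 0.9542.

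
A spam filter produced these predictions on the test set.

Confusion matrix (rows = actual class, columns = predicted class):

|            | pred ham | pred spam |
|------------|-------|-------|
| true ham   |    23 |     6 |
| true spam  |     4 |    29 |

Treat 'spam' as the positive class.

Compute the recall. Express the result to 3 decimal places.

Recall = TP/(TP+FN) = 29/(29+4) = 29/33 = 0.879

0.879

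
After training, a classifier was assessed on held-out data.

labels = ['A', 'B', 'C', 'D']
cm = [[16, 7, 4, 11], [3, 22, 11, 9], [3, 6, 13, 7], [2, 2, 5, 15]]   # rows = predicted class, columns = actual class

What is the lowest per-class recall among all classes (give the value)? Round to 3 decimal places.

0.357

Per-class recall (TP/(TP+FN)):
  A: TP=16, FN=3+3+2=8 → 16/24 = 0.6667
  B: TP=22, FN=7+6+2=15 → 22/37 = 0.5946
  C: TP=13, FN=4+11+5=20 → 13/33 = 0.3939
  D: TP=15, FN=11+9+7=27 → 15/42 = 0.3571
Lowest is class 'D' with recall = 0.357.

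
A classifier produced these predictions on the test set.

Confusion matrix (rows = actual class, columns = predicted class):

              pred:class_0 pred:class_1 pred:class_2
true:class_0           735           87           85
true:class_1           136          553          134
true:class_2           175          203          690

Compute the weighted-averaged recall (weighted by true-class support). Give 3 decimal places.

0.707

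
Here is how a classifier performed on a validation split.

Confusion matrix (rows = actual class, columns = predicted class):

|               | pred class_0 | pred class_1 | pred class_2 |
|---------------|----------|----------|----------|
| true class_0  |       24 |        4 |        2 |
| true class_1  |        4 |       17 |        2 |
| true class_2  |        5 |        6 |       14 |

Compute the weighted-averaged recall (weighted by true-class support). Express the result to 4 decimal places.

0.7051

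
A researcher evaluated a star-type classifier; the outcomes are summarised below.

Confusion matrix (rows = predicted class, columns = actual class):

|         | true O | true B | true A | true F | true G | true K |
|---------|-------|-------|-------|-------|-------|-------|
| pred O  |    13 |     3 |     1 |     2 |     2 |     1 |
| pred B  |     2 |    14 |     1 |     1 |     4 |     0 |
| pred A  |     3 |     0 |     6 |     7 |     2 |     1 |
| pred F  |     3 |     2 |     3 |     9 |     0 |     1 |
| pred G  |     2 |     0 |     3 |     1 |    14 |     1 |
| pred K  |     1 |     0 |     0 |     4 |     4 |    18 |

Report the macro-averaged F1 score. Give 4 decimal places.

Per-class F1 score (2·TP/(2·TP+FP+FN)):
  O: TP=13, FP=3+1+2+2+1=9, FN=2+3+3+2+1=11 → 26/46 = 0.56522
  B: TP=14, FP=2+1+1+4+0=8, FN=3+0+2+0+0=5 → 28/41 = 0.68293
  A: TP=6, FP=3+0+7+2+1=13, FN=1+1+3+3+0=8 → 12/33 = 0.36364
  F: TP=9, FP=3+2+3+0+1=9, FN=2+1+7+1+4=15 → 18/42 = 0.42857
  G: TP=14, FP=2+0+3+1+1=7, FN=2+4+2+0+4=12 → 28/47 = 0.59574
  K: TP=18, FP=1+0+0+4+4=9, FN=1+0+1+1+1=4 → 36/49 = 0.73469
Macro-F1 score = mean = (0.56522 + 0.68293 + 0.36364 + 0.42857 + 0.59574 + 0.73469) / 6 = 0.5618

0.5618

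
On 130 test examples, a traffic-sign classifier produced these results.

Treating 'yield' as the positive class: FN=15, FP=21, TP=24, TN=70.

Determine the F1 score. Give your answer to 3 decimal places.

Precision = TP/(TP+FP) = 24/45 = 0.5333
Recall = TP/(TP+FN) = 24/39 = 0.6154
F1 = 2·TP/(2·TP+FP+FN) = 48/84 = 0.571

0.571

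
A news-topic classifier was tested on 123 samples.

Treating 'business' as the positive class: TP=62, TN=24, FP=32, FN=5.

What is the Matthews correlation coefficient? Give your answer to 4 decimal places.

0.4152

MCC = (TP·TN − FP·FN) / √((TP+FP)(TP+FN)(TN+FP)(TN+FN))
Numerator = 62·24 − 32·5 = 1328
Denominator = √(94·67·56·29) = √10227952 = 3198.1169
MCC = 1328 / 3198.1169 = 0.4152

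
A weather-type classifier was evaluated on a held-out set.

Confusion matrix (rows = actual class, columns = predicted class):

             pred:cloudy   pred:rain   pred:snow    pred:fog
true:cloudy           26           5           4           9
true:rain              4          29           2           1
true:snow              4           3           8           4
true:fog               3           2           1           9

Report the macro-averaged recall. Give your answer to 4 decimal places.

Per-class recall (TP/(TP+FN)):
  cloudy: TP=26, FN=5+4+9=18 → 26/44 = 0.59091
  rain: TP=29, FN=4+2+1=7 → 29/36 = 0.80556
  snow: TP=8, FN=4+3+4=11 → 8/19 = 0.42105
  fog: TP=9, FN=3+2+1=6 → 9/15 = 0.60000
Macro-recall = mean = (0.59091 + 0.80556 + 0.42105 + 0.60000) / 4 = 0.6044

0.6044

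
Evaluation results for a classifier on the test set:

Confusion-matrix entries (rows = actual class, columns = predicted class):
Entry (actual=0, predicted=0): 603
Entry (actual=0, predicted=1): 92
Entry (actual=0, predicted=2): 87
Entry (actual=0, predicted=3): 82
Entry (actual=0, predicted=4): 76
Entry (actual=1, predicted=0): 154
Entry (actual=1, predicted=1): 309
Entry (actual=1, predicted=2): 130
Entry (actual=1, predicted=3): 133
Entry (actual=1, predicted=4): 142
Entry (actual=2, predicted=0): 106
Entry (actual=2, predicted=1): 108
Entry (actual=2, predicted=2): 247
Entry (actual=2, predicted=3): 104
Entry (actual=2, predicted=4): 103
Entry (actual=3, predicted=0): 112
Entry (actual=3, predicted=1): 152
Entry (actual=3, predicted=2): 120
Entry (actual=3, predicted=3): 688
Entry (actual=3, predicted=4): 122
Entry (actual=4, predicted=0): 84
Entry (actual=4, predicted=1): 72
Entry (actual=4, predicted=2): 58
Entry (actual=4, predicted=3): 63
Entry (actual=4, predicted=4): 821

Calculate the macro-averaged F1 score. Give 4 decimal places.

0.5339

Per-class F1 score (2·TP/(2·TP+FP+FN)):
  0: TP=603, FP=154+106+112+84=456, FN=92+87+82+76=337 → 1206/1999 = 0.60330
  1: TP=309, FP=92+108+152+72=424, FN=154+130+133+142=559 → 618/1601 = 0.38601
  2: TP=247, FP=87+130+120+58=395, FN=106+108+104+103=421 → 494/1310 = 0.37710
  3: TP=688, FP=82+133+104+63=382, FN=112+152+120+122=506 → 1376/2264 = 0.60777
  4: TP=821, FP=76+142+103+122=443, FN=84+72+58+63=277 → 1642/2362 = 0.69517
Macro-F1 score = mean = (0.60330 + 0.38601 + 0.37710 + 0.60777 + 0.69517) / 5 = 0.5339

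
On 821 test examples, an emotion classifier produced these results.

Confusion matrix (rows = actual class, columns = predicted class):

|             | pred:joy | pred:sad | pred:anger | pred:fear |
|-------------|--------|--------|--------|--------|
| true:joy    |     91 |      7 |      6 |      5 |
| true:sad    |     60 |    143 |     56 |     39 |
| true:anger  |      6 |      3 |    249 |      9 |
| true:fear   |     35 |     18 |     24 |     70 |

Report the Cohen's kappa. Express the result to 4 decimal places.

0.5552

Observed agreement pₒ = trace/N = 553/821 = 0.67357
Expected agreement pₑ = Σ (rowᵢ·colᵢ)/N² = (109·192 + 298·171 + 267·335 + 147·123)/821² = 0.26617
κ = (pₒ − pₑ)/(1 − pₑ) = (0.67357 − 0.26617)/(1 − 0.26617) = 0.5552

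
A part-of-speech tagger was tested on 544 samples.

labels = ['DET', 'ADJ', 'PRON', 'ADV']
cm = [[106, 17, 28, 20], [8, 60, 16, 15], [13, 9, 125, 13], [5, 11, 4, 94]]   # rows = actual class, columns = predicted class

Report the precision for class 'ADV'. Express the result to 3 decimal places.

Take TP from the diagonal, FP from the rest of the 'ADV' prediction marginal, FN from the rest of the 'ADV' actual marginal.
precision = TP/(TP+FP).
ADV: TP=94, FP=20+15+13=48 → 94/142 = 0.6620

0.662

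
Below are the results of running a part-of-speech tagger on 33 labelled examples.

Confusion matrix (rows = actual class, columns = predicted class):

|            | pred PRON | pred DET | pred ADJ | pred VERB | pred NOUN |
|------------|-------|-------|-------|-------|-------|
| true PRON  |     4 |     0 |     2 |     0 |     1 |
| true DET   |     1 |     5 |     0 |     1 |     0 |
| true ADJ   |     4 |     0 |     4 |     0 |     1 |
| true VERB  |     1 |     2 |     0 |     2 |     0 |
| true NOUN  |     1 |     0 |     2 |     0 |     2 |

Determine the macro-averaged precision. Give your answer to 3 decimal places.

Per-class precision (TP/(TP+FP)):
  PRON: TP=4, FP=1+4+1+1=7 → 4/11 = 0.3636
  DET: TP=5, FP=0+0+2+0=2 → 5/7 = 0.7143
  ADJ: TP=4, FP=2+0+0+2=4 → 4/8 = 0.5000
  VERB: TP=2, FP=0+1+0+0=1 → 2/3 = 0.6667
  NOUN: TP=2, FP=1+0+1+0=2 → 2/4 = 0.5000
Macro-precision = mean = (0.3636 + 0.7143 + 0.5000 + 0.6667 + 0.5000) / 5 = 0.549

0.549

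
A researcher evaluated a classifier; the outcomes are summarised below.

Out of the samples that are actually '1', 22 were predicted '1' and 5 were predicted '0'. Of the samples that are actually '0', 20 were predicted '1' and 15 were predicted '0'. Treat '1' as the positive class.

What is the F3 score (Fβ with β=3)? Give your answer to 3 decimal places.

0.772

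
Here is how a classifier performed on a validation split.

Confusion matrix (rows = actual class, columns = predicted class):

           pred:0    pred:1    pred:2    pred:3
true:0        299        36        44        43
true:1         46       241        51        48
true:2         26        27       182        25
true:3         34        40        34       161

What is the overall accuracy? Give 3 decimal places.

0.660

Accuracy = trace / total = (299+241+182+161=883) / 1337 = 883/1337 = 0.660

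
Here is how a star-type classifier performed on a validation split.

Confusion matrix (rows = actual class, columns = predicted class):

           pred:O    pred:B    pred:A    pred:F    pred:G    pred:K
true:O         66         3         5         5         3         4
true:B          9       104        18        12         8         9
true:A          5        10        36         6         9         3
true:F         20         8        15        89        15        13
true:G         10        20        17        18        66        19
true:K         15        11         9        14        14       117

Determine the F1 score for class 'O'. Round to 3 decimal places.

0.626

F1 score = 2·TP/(2·TP+FP+FN).
O: TP=66, FP=9+5+20+10+15=59, FN=3+5+5+3+4=20 → 132/211 = 0.6256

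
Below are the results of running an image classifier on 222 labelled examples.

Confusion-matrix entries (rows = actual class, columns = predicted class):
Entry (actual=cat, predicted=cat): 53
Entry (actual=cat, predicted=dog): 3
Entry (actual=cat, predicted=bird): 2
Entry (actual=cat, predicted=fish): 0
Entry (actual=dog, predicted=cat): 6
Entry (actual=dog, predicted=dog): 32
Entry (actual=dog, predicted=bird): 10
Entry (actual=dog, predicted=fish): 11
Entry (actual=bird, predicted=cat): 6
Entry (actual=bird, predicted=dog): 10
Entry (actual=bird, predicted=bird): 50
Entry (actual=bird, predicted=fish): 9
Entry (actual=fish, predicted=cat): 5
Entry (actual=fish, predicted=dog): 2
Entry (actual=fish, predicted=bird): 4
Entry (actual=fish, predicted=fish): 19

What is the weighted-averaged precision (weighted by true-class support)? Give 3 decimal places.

0.701

Per-class precision (TP/(TP+FP)):
  cat: TP=53, FP=6+6+5=17 → 53/70 = 0.7571
  dog: TP=32, FP=3+10+2=15 → 32/47 = 0.6809
  bird: TP=50, FP=2+10+4=16 → 50/66 = 0.7576
  fish: TP=19, FP=0+11+9=20 → 19/39 = 0.4872
Weighted-precision = Σ (supportᵢ/N)·precisionᵢ with N=222: (58/222)·0.7571 + (59/222)·0.6809 + (75/222)·0.7576 + (30/222)·0.4872 = 0.701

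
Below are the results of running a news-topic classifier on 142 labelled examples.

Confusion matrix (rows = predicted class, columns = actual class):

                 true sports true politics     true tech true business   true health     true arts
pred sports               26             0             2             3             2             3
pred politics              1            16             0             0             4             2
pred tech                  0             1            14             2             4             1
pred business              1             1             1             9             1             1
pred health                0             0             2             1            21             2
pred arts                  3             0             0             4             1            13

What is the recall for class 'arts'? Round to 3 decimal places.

Treat 'arts' as positive and all other classes as negative.
recall = TP/(TP+FN).
arts: TP=13, FN=3+2+1+1+2=9 → 13/22 = 0.5909

0.591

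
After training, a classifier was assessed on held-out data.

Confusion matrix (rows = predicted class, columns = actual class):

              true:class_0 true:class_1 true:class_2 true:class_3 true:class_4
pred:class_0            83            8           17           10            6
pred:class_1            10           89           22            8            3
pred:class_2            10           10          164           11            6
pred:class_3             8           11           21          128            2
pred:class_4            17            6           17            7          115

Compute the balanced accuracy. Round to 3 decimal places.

Balanced accuracy = mean of per-class recall.
  class_0: recall = 83/128 = 0.6484
  class_1: recall = 89/124 = 0.7177
  class_2: recall = 164/241 = 0.6805
  class_3: recall = 128/164 = 0.7805
  class_4: recall = 115/132 = 0.8712
Mean = (0.6484 + 0.7177 + 0.6805 + 0.7805 + 0.8712) / 5 = 0.740

0.740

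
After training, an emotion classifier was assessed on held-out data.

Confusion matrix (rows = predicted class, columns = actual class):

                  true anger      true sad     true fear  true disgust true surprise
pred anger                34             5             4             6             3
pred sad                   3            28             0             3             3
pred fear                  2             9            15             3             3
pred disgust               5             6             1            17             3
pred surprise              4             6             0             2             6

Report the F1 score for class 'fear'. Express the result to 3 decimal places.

Take TP from the diagonal, FP from the rest of the 'fear' prediction marginal, FN from the rest of the 'fear' actual marginal.
F1 score = 2·TP/(2·TP+FP+FN).
fear: TP=15, FP=2+9+3+3=17, FN=4+0+1+0=5 → 30/52 = 0.5769

0.577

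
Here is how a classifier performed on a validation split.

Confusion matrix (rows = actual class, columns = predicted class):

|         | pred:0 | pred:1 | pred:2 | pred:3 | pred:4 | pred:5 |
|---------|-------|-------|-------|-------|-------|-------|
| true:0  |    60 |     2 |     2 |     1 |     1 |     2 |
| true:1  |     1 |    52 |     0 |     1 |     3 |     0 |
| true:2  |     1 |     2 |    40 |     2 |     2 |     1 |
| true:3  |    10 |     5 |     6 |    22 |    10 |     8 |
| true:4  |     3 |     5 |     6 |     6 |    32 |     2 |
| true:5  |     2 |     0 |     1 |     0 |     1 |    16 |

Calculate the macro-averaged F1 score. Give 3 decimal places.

0.700

Per-class F1 score (2·TP/(2·TP+FP+FN)):
  0: TP=60, FP=1+1+10+3+2=17, FN=2+2+1+1+2=8 → 120/145 = 0.8276
  1: TP=52, FP=2+2+5+5+0=14, FN=1+0+1+3+0=5 → 104/123 = 0.8455
  2: TP=40, FP=2+0+6+6+1=15, FN=1+2+2+2+1=8 → 80/103 = 0.7767
  3: TP=22, FP=1+1+2+6+0=10, FN=10+5+6+10+8=39 → 44/93 = 0.4731
  4: TP=32, FP=1+3+2+10+1=17, FN=3+5+6+6+2=22 → 64/103 = 0.6214
  5: TP=16, FP=2+0+1+8+2=13, FN=2+0+1+0+1=4 → 32/49 = 0.6531
Macro-F1 score = mean = (0.8276 + 0.8455 + 0.7767 + 0.4731 + 0.6214 + 0.6531) / 6 = 0.700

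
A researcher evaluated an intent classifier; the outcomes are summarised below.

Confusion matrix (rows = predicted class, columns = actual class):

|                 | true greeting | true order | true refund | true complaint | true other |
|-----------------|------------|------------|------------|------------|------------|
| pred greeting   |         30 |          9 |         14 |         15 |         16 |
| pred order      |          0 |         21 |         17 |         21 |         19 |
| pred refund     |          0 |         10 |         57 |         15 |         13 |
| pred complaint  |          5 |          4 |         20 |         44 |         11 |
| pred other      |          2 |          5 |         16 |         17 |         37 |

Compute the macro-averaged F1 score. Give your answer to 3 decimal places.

0.445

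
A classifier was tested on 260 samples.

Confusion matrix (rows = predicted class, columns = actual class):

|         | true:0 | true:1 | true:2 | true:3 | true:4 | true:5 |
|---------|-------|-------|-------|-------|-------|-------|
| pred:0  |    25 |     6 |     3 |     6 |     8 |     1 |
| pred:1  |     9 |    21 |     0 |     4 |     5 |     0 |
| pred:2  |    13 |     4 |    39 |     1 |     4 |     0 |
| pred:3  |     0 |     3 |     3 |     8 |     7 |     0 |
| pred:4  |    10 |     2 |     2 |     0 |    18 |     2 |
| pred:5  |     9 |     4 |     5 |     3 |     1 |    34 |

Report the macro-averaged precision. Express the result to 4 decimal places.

Per-class precision (TP/(TP+FP)):
  0: TP=25, FP=6+3+6+8+1=24 → 25/49 = 0.51020
  1: TP=21, FP=9+0+4+5+0=18 → 21/39 = 0.53846
  2: TP=39, FP=13+4+1+4+0=22 → 39/61 = 0.63934
  3: TP=8, FP=0+3+3+7+0=13 → 8/21 = 0.38095
  4: TP=18, FP=10+2+2+0+2=16 → 18/34 = 0.52941
  5: TP=34, FP=9+4+5+3+1=22 → 34/56 = 0.60714
Macro-precision = mean = (0.51020 + 0.53846 + 0.63934 + 0.38095 + 0.52941 + 0.60714) / 6 = 0.5343

0.5343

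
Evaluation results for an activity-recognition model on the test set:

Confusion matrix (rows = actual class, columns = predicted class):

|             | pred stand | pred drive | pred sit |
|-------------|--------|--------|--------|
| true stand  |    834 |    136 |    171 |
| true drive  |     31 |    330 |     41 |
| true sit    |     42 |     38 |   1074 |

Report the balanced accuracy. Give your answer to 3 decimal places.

Balanced accuracy = mean of per-class recall.
  stand: recall = 834/1141 = 0.7309
  drive: recall = 330/402 = 0.8209
  sit: recall = 1074/1154 = 0.9307
Mean = (0.7309 + 0.8209 + 0.9307) / 3 = 0.828

0.828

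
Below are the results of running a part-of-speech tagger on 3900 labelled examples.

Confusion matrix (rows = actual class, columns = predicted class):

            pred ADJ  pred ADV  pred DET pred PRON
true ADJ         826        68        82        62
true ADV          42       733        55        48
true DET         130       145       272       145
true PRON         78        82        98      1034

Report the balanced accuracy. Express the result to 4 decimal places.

0.7060

Balanced accuracy = mean of per-class recall.
  ADJ: recall = 826/1038 = 0.79576
  ADV: recall = 733/878 = 0.83485
  DET: recall = 272/692 = 0.39306
  PRON: recall = 1034/1292 = 0.80031
Mean = (0.79576 + 0.83485 + 0.39306 + 0.80031) / 4 = 0.7060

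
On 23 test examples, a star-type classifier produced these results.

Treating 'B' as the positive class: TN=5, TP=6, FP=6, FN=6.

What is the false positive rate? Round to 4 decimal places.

0.5455

FPR = FP/(FP+TN) = 6/(6+5) = 0.5455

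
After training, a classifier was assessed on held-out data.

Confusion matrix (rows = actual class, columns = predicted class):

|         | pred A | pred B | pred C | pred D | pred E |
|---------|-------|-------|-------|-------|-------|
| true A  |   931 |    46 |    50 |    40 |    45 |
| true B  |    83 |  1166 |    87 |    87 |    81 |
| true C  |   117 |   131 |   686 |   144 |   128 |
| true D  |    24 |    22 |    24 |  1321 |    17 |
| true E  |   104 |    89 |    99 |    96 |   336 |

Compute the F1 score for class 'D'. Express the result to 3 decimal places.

F1 score = 2·TP/(2·TP+FP+FN).
D: TP=1321, FP=40+87+144+96=367, FN=24+22+24+17=87 → 2642/3096 = 0.8534

0.853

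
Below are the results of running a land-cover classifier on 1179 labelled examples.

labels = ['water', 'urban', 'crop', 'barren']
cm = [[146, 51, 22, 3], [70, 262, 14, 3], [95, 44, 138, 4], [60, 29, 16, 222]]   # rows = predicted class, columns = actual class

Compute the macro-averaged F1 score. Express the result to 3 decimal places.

0.646

Per-class F1 score (2·TP/(2·TP+FP+FN)):
  water: TP=146, FP=51+22+3=76, FN=70+95+60=225 → 292/593 = 0.4924
  urban: TP=262, FP=70+14+3=87, FN=51+44+29=124 → 524/735 = 0.7129
  crop: TP=138, FP=95+44+4=143, FN=22+14+16=52 → 276/471 = 0.5860
  barren: TP=222, FP=60+29+16=105, FN=3+3+4=10 → 444/559 = 0.7943
Macro-F1 score = mean = (0.4924 + 0.7129 + 0.5860 + 0.7943) / 4 = 0.646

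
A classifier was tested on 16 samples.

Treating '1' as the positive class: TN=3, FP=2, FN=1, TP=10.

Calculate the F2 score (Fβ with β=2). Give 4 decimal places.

0.8929

Fβ = (1+β²)·TP / ((1+β²)·TP + β²·FN + FP), with β²=4
= 5·10 / (5·10 + 4·1 + 2) = 0.8929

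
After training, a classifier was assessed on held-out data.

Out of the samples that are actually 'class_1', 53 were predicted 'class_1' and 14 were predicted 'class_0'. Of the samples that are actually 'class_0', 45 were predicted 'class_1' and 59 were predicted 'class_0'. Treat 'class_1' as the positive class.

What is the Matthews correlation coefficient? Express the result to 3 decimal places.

0.354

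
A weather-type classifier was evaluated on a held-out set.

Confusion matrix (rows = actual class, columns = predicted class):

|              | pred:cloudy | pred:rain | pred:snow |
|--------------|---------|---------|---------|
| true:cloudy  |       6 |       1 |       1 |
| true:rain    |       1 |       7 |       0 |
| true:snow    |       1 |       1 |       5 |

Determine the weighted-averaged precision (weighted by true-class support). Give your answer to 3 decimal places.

0.785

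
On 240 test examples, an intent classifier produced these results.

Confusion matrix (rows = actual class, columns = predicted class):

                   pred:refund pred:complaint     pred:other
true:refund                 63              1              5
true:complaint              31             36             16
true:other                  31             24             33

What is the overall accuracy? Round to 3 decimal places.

0.550

Accuracy = trace / total = (63+36+33=132) / 240 = 132/240 = 0.550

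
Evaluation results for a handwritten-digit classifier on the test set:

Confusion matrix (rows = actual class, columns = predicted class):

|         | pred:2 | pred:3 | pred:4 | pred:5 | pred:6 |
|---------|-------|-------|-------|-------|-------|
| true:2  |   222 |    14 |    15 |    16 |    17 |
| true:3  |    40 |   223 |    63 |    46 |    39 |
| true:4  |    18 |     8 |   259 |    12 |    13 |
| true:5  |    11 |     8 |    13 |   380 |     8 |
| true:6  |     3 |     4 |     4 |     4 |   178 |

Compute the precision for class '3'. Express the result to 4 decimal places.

0.8677

Treat '3' as positive and all other classes as negative.
precision = TP/(TP+FP).
3: TP=223, FP=14+8+8+4=34 → 223/257 = 0.86770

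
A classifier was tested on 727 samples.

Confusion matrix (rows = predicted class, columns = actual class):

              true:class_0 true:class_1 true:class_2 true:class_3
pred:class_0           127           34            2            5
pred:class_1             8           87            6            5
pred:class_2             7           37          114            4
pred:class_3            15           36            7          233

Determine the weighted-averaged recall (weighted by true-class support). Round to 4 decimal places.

Per-class recall (TP/(TP+FN)):
  class_0: TP=127, FN=8+7+15=30 → 127/157 = 0.80892
  class_1: TP=87, FN=34+37+36=107 → 87/194 = 0.44845
  class_2: TP=114, FN=2+6+7=15 → 114/129 = 0.88372
  class_3: TP=233, FN=5+5+4=14 → 233/247 = 0.94332
Weighted-recall = Σ (supportᵢ/N)·recallᵢ with N=727: (157/727)·0.80892 + (194/727)·0.44845 + (129/727)·0.88372 + (247/727)·0.94332 = 0.7717

0.7717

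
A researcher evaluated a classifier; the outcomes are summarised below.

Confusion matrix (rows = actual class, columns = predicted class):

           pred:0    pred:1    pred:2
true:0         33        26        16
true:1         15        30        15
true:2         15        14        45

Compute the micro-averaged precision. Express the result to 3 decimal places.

Micro-averaging pools counts across classes: ΣTP=108, ΣFP=101, ΣFN=101.
Micro-precision = TP/(TP+FP) on pooled counts = 0.517 (equals overall accuracy in single-label multiclass).

0.517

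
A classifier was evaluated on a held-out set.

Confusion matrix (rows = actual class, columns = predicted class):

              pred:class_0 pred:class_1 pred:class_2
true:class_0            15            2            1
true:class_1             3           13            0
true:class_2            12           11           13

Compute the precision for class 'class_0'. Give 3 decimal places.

One-vs-rest for 'class_0': TP = diagonal; FP = other classes predicted 'class_0'; FN = 'class_0' predicted as other.
precision = TP/(TP+FP).
class_0: TP=15, FP=3+12=15 → 15/30 = 0.5000

0.500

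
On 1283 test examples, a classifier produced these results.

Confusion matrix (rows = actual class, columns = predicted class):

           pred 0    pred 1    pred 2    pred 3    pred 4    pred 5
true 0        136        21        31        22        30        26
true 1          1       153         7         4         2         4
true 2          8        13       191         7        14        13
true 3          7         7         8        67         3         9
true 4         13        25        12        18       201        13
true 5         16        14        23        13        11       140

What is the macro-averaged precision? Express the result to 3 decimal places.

0.679

Per-class precision (TP/(TP+FP)):
  0: TP=136, FP=1+8+7+13+16=45 → 136/181 = 0.7514
  1: TP=153, FP=21+13+7+25+14=80 → 153/233 = 0.6567
  2: TP=191, FP=31+7+8+12+23=81 → 191/272 = 0.7022
  3: TP=67, FP=22+4+7+18+13=64 → 67/131 = 0.5115
  4: TP=201, FP=30+2+14+3+11=60 → 201/261 = 0.7701
  5: TP=140, FP=26+4+13+9+13=65 → 140/205 = 0.6829
Macro-precision = mean = (0.7514 + 0.6567 + 0.7022 + 0.5115 + 0.7701 + 0.6829) / 6 = 0.679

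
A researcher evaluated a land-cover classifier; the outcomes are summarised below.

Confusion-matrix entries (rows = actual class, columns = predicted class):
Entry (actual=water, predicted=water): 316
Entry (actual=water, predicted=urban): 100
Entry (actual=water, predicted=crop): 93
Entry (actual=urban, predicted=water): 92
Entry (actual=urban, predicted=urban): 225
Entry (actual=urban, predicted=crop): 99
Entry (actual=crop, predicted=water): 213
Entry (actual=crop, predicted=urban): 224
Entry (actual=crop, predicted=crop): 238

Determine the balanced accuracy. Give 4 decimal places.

Balanced accuracy = mean of per-class recall.
  water: recall = 316/509 = 0.62083
  urban: recall = 225/416 = 0.54087
  crop: recall = 238/675 = 0.35259
Mean = (0.62083 + 0.54087 + 0.35259) / 3 = 0.5048

0.5048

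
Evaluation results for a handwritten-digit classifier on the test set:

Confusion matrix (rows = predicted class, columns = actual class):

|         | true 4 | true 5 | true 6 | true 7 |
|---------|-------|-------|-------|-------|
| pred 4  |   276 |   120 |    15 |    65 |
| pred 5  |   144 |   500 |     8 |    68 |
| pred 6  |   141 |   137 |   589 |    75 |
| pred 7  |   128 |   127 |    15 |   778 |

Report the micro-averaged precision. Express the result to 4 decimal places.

Micro-averaging pools counts across classes: ΣTP=2143, ΣFP=1043, ΣFN=1043.
Micro-precision = TP/(TP+FP) on pooled counts = 0.6726 (equals overall accuracy in single-label multiclass).

0.6726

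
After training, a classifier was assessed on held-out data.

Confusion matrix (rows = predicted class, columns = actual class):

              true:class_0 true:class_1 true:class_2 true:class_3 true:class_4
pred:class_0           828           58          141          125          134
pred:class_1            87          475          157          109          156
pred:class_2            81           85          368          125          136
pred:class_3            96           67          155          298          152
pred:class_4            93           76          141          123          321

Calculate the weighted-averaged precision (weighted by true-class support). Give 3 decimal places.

Per-class precision (TP/(TP+FP)):
  class_0: TP=828, FP=58+141+125+134=458 → 828/1286 = 0.6439
  class_1: TP=475, FP=87+157+109+156=509 → 475/984 = 0.4827
  class_2: TP=368, FP=81+85+125+136=427 → 368/795 = 0.4629
  class_3: TP=298, FP=96+67+155+152=470 → 298/768 = 0.3880
  class_4: TP=321, FP=93+76+141+123=433 → 321/754 = 0.4257
Weighted-precision = Σ (supportᵢ/N)·precisionᵢ with N=4587: (1185/4587)·0.6439 + (761/4587)·0.4827 + (962/4587)·0.4629 + (780/4587)·0.3880 + (899/4587)·0.4257 = 0.493

0.493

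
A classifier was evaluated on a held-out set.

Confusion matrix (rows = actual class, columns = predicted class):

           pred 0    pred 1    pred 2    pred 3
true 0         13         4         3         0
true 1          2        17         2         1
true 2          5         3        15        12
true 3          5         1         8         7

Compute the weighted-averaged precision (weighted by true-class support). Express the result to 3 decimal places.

Per-class precision (TP/(TP+FP)):
  0: TP=13, FP=2+5+5=12 → 13/25 = 0.5200
  1: TP=17, FP=4+3+1=8 → 17/25 = 0.6800
  2: TP=15, FP=3+2+8=13 → 15/28 = 0.5357
  3: TP=7, FP=0+1+12=13 → 7/20 = 0.3500
Weighted-precision = Σ (supportᵢ/N)·precisionᵢ with N=98: (20/98)·0.5200 + (22/98)·0.6800 + (35/98)·0.5357 + (21/98)·0.3500 = 0.525

0.525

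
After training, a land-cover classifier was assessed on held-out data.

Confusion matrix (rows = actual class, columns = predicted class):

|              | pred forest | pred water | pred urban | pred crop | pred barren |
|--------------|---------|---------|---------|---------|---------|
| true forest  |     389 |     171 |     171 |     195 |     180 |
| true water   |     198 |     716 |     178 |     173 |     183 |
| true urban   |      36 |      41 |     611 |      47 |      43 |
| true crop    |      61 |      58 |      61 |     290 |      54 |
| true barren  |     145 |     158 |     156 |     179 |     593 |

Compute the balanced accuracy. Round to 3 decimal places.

0.533

Balanced accuracy = mean of per-class recall.
  forest: recall = 389/1106 = 0.3517
  water: recall = 716/1448 = 0.4945
  urban: recall = 611/778 = 0.7853
  crop: recall = 290/524 = 0.5534
  barren: recall = 593/1231 = 0.4817
Mean = (0.3517 + 0.4945 + 0.7853 + 0.5534 + 0.4817) / 5 = 0.533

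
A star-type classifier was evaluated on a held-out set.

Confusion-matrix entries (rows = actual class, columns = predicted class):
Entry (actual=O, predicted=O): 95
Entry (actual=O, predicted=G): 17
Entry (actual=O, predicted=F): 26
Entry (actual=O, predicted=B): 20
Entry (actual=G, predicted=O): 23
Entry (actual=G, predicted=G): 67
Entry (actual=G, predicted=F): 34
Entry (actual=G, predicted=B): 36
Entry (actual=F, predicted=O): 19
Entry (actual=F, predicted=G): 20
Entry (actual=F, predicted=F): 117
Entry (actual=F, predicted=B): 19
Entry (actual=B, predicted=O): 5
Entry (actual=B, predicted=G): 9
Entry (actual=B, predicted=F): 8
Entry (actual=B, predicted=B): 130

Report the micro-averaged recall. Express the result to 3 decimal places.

0.634

Micro-averaging pools counts across classes: ΣTP=409, ΣFP=236, ΣFN=236.
Micro-recall = TP/(TP+FN) on pooled counts = 0.634 (equals overall accuracy in single-label multiclass).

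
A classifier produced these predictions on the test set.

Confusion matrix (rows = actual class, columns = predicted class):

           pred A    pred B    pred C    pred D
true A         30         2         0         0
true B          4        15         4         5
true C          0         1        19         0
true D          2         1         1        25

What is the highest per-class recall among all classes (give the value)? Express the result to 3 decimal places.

Per-class recall (TP/(TP+FN)):
  A: TP=30, FN=2+0+0=2 → 30/32 = 0.9375
  B: TP=15, FN=4+4+5=13 → 15/28 = 0.5357
  C: TP=19, FN=0+1+0=1 → 19/20 = 0.9500
  D: TP=25, FN=2+1+1=4 → 25/29 = 0.8621
Highest is class 'C' with recall = 0.950.

0.950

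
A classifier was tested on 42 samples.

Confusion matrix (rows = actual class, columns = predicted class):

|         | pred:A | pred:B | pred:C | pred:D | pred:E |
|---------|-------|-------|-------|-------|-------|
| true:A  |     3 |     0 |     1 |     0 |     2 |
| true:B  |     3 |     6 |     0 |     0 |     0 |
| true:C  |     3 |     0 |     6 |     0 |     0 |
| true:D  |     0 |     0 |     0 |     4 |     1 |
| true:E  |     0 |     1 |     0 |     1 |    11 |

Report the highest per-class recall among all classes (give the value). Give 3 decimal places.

Per-class recall (TP/(TP+FN)):
  A: TP=3, FN=0+1+0+2=3 → 3/6 = 0.5000
  B: TP=6, FN=3+0+0+0=3 → 6/9 = 0.6667
  C: TP=6, FN=3+0+0+0=3 → 6/9 = 0.6667
  D: TP=4, FN=0+0+0+1=1 → 4/5 = 0.8000
  E: TP=11, FN=0+1+0+1=2 → 11/13 = 0.8462
Highest is class 'E' with recall = 0.846.

0.846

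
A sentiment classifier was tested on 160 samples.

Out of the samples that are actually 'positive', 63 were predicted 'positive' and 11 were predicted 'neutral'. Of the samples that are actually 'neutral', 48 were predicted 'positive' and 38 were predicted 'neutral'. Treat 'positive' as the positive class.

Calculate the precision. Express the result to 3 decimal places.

0.568

Precision = TP/(TP+FP) = 63/(63+48) = 63/111 = 0.568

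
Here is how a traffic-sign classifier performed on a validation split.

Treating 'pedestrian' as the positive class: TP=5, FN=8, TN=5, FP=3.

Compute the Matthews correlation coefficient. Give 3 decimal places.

0.010

MCC = (TP·TN − FP·FN) / √((TP+FP)(TP+FN)(TN+FP)(TN+FN))
Numerator = 5·5 − 3·8 = 1
Denominator = √(8·13·8·13) = √10816 = 104.0000
MCC = 1 / 104.0000 = 0.010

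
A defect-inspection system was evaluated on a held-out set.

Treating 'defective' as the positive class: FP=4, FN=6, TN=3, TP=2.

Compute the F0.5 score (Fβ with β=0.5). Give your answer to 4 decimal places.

Fβ = (1+β²)·TP / ((1+β²)·TP + β²·FN + FP), with β²=1/4
= 1.25·2 / (1.25·2 + 0.25·6 + 4) = 0.3125

0.3125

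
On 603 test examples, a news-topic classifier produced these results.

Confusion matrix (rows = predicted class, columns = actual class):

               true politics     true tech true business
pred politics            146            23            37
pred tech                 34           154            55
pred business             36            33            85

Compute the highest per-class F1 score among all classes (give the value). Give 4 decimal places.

0.6919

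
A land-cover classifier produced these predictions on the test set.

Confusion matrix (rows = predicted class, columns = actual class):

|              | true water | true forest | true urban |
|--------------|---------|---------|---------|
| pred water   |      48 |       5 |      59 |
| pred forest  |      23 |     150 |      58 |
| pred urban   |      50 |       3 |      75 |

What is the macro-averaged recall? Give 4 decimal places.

Per-class recall (TP/(TP+FN)):
  water: TP=48, FN=23+50=73 → 48/121 = 0.39669
  forest: TP=150, FN=5+3=8 → 150/158 = 0.94937
  urban: TP=75, FN=59+58=117 → 75/192 = 0.39063
Macro-recall = mean = (0.39669 + 0.94937 + 0.39063) / 3 = 0.5789

0.5789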